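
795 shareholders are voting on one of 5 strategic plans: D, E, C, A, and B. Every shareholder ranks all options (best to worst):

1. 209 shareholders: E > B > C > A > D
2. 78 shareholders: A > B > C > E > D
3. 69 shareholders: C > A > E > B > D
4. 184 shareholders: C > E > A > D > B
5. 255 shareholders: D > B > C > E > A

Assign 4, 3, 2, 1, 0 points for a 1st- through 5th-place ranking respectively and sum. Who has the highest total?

C

D: 209·0 + 78·0 + 69·0 + 184·1 + 255·4 = 1204
E: 209·4 + 78·1 + 69·2 + 184·3 + 255·1 = 1859
C: 209·2 + 78·2 + 69·4 + 184·4 + 255·2 = 2096
A: 209·1 + 78·4 + 69·3 + 184·2 + 255·0 = 1096
B: 209·3 + 78·3 + 69·1 + 184·0 + 255·3 = 1695
C has the highest Borda score (2096).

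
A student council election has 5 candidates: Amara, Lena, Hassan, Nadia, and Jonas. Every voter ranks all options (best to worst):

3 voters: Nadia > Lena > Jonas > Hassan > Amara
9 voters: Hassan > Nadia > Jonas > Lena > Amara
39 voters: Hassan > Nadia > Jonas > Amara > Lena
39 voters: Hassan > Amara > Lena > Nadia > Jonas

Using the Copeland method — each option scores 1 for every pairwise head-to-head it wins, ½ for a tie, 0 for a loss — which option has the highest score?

Amara: beats Lena; loses to Hassan, Nadia, and Jonas → score 1.
Lena: loses to Amara, Hassan, Nadia, and Jonas → score 0.
Hassan: beats Amara, Lena, Nadia, and Jonas → score 4.
Nadia: beats Amara, Lena, and Jonas; loses to Hassan → score 3.
Jonas: beats Amara and Lena; loses to Hassan and Nadia → score 2.
Hassan has the best pairwise record.

Hassan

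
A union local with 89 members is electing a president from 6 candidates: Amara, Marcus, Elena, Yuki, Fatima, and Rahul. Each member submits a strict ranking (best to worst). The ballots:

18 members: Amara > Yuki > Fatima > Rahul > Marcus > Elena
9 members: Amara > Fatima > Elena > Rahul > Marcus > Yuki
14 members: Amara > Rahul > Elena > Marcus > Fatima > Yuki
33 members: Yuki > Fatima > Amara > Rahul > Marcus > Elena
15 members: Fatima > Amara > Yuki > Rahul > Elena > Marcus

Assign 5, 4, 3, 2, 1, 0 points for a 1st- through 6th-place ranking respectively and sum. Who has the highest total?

Amara: 18·5 + 9·5 + 14·5 + 33·3 + 15·4 = 364
Marcus: 18·1 + 9·1 + 14·2 + 33·1 + 15·0 = 88
Elena: 18·0 + 9·3 + 14·3 + 33·0 + 15·1 = 84
Yuki: 18·4 + 9·0 + 14·0 + 33·5 + 15·3 = 282
Fatima: 18·3 + 9·4 + 14·1 + 33·4 + 15·5 = 311
Rahul: 18·2 + 9·2 + 14·4 + 33·2 + 15·2 = 206
Amara has the highest Borda score (364).

Amara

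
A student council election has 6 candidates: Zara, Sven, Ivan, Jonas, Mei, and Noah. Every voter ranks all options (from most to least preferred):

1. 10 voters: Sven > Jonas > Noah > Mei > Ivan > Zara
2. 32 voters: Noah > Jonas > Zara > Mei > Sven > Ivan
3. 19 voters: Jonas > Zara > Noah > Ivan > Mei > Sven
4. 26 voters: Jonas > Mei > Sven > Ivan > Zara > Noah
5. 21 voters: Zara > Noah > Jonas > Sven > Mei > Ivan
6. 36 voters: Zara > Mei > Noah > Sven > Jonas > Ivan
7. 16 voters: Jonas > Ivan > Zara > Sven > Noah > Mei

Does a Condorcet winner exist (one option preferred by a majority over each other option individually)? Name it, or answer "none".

none

Checking pairwise contests:
Jonas beats Zara 103–57.
Zara beats Sven 124–36.
Zara beats Ivan 108–52.
Noah beats Jonas 89–71.
Zara beats Mei 124–36.
Zara beats Noah 118–42.
Every option loses at least one head-to-head, so there is no Condorcet winner.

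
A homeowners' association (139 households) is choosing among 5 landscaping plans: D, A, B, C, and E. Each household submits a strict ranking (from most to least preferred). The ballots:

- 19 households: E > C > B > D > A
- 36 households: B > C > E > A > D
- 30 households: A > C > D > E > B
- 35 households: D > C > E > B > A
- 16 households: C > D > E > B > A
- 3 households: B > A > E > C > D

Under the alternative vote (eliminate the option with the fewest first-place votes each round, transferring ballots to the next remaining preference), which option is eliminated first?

C

Round 1: D 35, A 30, B 39, C 16, E 19. Eliminate C.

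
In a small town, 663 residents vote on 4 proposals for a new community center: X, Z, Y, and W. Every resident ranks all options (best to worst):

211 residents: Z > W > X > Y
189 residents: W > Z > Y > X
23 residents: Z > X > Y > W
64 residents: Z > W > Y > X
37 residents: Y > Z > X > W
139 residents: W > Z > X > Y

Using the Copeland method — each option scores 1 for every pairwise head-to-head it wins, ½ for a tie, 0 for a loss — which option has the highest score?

X: beats Y; loses to Z and W → score 1.
Z: beats X, Y, and W → score 3.
Y: loses to X, Z, and W → score 0.
W: beats X and Y; loses to Z → score 2.
Z has the best pairwise record.

Z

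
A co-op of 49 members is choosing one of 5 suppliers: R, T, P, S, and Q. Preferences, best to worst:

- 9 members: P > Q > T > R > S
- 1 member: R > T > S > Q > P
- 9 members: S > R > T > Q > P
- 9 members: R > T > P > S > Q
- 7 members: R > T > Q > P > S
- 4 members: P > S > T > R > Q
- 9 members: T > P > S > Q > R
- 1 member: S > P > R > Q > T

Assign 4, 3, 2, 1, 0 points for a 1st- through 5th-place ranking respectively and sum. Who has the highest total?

R: 9·1 + 1·4 + 9·3 + 9·4 + 7·4 + 4·1 + 9·0 + 1·2 = 110
T: 9·2 + 1·3 + 9·2 + 9·3 + 7·3 + 4·2 + 9·4 + 1·0 = 131
P: 9·4 + 1·0 + 9·0 + 9·2 + 7·1 + 4·4 + 9·3 + 1·3 = 107
S: 9·0 + 1·2 + 9·4 + 9·1 + 7·0 + 4·3 + 9·2 + 1·4 = 81
Q: 9·3 + 1·1 + 9·1 + 9·0 + 7·2 + 4·0 + 9·1 + 1·1 = 61
T has the highest Borda score (131).

T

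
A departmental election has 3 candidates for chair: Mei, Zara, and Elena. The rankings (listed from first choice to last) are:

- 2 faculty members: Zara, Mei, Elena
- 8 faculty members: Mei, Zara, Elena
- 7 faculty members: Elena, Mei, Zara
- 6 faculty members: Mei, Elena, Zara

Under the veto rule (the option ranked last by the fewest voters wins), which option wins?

Mei

Last-place votes: Mei 0, Zara 13, Elena 10.
Mei is ranked last by the fewest voters, so Mei wins.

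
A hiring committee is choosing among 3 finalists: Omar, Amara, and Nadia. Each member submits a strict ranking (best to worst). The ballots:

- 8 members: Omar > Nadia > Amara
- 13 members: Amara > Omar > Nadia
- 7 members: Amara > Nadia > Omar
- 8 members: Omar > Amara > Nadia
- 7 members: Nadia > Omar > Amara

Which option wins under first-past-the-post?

First-place votes: Omar 16, Amara 20, Nadia 7.
Amara has the most first-place votes.

Amara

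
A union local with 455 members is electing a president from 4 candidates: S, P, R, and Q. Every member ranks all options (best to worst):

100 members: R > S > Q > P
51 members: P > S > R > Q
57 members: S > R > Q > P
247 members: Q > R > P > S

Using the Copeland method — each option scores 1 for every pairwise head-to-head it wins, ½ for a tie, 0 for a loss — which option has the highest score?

Q

S: loses to P, R, and Q → score 0.
P: beats S; loses to R and Q → score 1.
R: beats S and P; loses to Q → score 2.
Q: beats S, P, and R → score 3.
Q has the best pairwise record.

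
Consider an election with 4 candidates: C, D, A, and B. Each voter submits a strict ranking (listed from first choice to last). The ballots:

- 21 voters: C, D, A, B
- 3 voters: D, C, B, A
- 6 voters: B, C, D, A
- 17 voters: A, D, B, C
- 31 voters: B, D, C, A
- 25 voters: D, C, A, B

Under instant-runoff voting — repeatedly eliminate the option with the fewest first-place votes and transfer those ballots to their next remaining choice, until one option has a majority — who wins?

Round 1: C 21, D 28, A 17, B 37. Eliminate A.
Round 2: C 21, D 45, B 37. Eliminate C.
Round 3: D 66, B 37. D has a majority.

D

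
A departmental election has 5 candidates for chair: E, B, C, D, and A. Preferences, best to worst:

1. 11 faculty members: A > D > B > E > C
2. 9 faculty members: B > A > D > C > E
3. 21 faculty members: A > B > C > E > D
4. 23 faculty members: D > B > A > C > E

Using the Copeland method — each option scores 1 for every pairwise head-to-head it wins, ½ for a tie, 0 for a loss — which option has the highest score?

E: loses to B, C, D, and A → score 0.
B: beats E and C; ties A; loses to D → score 2.5.
C: beats E; loses to B, D, and A → score 1.
D: beats E, B, and C; loses to A → score 3.
A: beats E, C, and D; ties B → score 3.5.
A has the best pairwise record.

A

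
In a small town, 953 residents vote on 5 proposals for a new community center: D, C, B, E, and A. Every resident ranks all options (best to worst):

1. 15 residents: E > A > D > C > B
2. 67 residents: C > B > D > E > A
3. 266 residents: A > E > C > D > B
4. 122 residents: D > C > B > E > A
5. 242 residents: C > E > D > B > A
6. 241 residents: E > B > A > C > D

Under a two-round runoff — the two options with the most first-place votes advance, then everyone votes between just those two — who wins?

A

Round 1 first-place votes: D 122, C 309, B 0, E 256, A 266.
C and A advance.
Runoff: C is preferred to A by 431 voters; A by 522.
A wins the runoff.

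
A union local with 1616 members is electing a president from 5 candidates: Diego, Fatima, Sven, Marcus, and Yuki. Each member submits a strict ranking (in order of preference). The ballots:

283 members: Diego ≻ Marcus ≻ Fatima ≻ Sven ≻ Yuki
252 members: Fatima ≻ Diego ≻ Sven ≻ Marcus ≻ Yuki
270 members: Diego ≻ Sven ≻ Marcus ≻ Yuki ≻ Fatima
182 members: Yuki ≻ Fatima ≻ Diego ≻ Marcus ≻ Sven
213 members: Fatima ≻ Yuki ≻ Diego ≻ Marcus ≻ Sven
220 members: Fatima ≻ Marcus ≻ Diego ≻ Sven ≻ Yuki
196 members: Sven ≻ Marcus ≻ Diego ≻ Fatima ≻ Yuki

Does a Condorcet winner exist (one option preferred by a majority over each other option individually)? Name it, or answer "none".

Fatima

Fatima vs Diego: 867–749 for Fatima.
Fatima vs Sven: 1150–466 for Fatima.
Fatima vs Marcus: 867–749 for Fatima.
Fatima vs Yuki: 1164–452 for Fatima.
Fatima beats every other option head-to-head.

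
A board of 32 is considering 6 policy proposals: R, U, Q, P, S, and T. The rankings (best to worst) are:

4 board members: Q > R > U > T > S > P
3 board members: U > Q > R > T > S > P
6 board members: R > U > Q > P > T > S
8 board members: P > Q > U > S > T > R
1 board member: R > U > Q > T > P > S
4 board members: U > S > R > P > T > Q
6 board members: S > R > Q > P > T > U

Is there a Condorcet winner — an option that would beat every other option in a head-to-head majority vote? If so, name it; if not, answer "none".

none

Checking pairwise contests:
S beats R 18–14.
R beats U 17–15.
R beats Q 17–15.
R beats P 24–8.
U beats S 26–6.
R beats T 24–8.
Every option loses at least one head-to-head, so there is no Condorcet winner.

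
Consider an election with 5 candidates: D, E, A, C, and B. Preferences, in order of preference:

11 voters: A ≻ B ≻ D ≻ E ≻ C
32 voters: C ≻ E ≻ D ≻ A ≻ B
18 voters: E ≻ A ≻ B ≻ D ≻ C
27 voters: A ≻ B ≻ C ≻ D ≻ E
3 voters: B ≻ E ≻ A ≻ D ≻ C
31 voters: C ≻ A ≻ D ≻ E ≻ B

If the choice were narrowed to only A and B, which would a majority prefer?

A

Voters preferring A to B: 119; preferring B to A: 3.
A wins the head-to-head.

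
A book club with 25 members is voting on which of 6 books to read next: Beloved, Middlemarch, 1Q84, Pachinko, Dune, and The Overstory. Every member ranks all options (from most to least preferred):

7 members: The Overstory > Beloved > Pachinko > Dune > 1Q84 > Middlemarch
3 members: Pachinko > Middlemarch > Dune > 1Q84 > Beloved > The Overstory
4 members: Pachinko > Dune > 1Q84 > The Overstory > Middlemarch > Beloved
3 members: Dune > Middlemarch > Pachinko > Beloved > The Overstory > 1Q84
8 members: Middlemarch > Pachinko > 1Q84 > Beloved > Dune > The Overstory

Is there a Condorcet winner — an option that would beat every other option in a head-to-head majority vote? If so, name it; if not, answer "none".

Pachinko

Pachinko vs Beloved: 18–7 for Pachinko.
Pachinko vs Middlemarch: 14–11 for Pachinko.
Pachinko vs 1Q84: 25–0 for Pachinko.
Pachinko vs Dune: 22–3 for Pachinko.
Pachinko vs The Overstory: 18–7 for Pachinko.
Pachinko beats every other option head-to-head.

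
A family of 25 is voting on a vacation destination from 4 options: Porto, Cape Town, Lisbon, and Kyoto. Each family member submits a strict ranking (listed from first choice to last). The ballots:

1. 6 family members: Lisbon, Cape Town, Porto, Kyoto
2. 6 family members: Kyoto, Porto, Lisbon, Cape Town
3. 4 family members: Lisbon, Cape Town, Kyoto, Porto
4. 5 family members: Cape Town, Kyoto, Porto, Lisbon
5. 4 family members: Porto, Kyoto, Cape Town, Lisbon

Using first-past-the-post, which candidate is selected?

Lisbon

First-place votes: Porto 4, Cape Town 5, Lisbon 10, Kyoto 6.
Lisbon has the most first-place votes.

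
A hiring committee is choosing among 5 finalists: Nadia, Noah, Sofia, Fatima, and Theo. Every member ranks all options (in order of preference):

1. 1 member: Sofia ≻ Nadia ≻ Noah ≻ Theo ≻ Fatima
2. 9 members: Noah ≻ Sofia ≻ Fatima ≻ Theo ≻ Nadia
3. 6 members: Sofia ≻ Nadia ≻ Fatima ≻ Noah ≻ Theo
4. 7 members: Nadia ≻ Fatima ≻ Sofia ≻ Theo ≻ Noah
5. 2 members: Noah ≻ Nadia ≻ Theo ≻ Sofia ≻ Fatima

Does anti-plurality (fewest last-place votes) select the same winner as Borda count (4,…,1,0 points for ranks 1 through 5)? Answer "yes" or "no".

yes

Anti-plurality — last-place votes: Nadia 9, Noah 7, Sofia 0, Fatima 3, Theo 6. Winner: Sofia.
Borda — scores: Nadia 55, Noah 52, Sofia 71, Fatima 51, Theo 21. Winner: Sofia.
The two methods agree.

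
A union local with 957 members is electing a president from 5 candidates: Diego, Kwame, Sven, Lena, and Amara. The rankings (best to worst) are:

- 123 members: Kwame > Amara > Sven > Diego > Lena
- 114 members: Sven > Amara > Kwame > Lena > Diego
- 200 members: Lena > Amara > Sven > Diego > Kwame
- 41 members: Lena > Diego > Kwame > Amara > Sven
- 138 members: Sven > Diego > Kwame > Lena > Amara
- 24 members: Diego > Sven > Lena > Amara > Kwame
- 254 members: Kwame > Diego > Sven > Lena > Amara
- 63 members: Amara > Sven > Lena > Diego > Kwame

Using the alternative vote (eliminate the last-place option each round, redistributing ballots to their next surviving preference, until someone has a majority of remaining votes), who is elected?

Sven

Round 1: Diego 24, Kwame 377, Sven 252, Lena 241, Amara 63. Eliminate Diego.
Round 2: Kwame 377, Sven 276, Lena 241, Amara 63. Eliminate Amara.
Round 3: Kwame 377, Sven 339, Lena 241. Eliminate Lena.
Round 4: Kwame 418, Sven 539. Sven has a majority.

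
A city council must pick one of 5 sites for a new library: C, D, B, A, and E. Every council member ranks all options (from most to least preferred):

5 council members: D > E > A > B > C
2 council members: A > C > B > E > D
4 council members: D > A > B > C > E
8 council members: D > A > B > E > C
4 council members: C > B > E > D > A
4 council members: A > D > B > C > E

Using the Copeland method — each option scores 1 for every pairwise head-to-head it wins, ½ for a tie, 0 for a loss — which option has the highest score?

C: beats E; loses to D, B, and A → score 1.
D: beats C, B, A, and E → score 4.
B: beats C and E; loses to D and A → score 2.
A: beats C, B, and E; loses to D → score 3.
E: loses to C, D, B, and A → score 0.
D has the best pairwise record.

D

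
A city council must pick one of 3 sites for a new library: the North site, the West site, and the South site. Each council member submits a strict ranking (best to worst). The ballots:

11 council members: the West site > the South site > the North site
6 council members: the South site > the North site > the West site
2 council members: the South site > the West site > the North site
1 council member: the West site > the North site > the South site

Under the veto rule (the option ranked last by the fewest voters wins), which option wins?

Last-place votes: the North site 13, the West site 6, the South site 1.
the South site is ranked last by the fewest voters, so the South site wins.

the South site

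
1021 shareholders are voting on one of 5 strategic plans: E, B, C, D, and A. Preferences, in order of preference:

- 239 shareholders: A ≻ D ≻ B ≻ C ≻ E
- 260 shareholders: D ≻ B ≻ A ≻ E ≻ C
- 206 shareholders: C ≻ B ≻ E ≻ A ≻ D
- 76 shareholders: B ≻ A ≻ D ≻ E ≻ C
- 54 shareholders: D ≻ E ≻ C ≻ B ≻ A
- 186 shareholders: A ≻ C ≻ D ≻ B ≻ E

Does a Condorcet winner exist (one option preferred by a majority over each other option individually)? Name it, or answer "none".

Checking pairwise contests:
B beats E 967–54.
D beats B 739–282.
B beats C 575–446.
A beats D 707–314.
B beats A 596–425.
Every option loses at least one head-to-head, so there is no Condorcet winner.

none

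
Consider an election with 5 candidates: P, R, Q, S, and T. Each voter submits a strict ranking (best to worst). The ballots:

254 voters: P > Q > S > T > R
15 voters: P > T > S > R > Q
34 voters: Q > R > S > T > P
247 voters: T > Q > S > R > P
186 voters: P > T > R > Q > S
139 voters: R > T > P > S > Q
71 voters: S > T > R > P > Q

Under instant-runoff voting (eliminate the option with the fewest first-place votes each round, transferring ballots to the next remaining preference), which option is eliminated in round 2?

S

Round 1: P 455, R 139, Q 34, S 71, T 247. Eliminate Q.
Round 2: P 455, R 173, S 71, T 247. Eliminate S.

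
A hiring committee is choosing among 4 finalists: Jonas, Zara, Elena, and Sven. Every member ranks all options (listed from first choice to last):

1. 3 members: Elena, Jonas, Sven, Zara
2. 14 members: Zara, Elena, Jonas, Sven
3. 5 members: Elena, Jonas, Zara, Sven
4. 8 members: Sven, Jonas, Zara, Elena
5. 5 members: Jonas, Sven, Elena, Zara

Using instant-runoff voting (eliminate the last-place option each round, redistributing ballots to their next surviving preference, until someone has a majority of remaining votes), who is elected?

Zara

Round 1: Jonas 5, Zara 14, Elena 8, Sven 8. Eliminate Jonas.
Round 2: Zara 14, Elena 8, Sven 13. Eliminate Elena.
Round 3: Zara 19, Sven 16. Zara has a majority.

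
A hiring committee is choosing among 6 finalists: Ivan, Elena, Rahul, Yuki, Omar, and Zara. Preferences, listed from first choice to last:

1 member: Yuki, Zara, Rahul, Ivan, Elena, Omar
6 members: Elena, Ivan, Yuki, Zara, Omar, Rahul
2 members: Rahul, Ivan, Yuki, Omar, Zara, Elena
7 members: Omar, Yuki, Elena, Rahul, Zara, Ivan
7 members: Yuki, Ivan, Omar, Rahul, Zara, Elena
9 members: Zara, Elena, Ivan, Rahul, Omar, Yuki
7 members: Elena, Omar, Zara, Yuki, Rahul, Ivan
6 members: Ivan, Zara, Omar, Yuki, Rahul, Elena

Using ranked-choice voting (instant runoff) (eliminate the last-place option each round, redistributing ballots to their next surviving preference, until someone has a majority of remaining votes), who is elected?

Yuki

Round 1: Ivan 6, Elena 13, Rahul 2, Yuki 8, Omar 7, Zara 9. Eliminate Rahul.
Round 2: Ivan 8, Elena 13, Yuki 8, Omar 7, Zara 9. Eliminate Omar.
Round 3: Ivan 8, Elena 13, Yuki 15, Zara 9. Eliminate Ivan.
Round 4: Elena 13, Yuki 17, Zara 15. Eliminate Elena.
Round 5: Yuki 23, Zara 22. Yuki has a majority.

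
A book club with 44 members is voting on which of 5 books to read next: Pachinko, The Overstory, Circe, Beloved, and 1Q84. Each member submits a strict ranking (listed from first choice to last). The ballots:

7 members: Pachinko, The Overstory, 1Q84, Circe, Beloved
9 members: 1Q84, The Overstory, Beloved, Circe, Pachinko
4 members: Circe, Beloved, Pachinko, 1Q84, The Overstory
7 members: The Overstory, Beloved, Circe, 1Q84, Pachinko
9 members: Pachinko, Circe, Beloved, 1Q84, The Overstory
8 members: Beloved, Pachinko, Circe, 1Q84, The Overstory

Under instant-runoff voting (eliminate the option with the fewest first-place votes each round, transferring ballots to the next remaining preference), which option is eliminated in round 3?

1Q84

Round 1: Pachinko 16, The Overstory 7, Circe 4, Beloved 8, 1Q84 9. Eliminate Circe.
Round 2: Pachinko 16, The Overstory 7, Beloved 12, 1Q84 9. Eliminate The Overstory.
Round 3: Pachinko 16, Beloved 19, 1Q84 9. Eliminate 1Q84.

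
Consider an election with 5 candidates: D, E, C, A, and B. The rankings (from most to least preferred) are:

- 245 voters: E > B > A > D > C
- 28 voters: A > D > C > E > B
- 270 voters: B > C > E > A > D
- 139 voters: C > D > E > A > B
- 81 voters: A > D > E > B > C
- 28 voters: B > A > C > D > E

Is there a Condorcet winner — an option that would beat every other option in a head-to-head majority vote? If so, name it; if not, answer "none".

none

Checking pairwise contests:
E beats D 515–276.
C beats E 465–326.
B beats C 624–167.
E beats A 654–137.
E beats B 493–298.
Every option loses at least one head-to-head, so there is no Condorcet winner.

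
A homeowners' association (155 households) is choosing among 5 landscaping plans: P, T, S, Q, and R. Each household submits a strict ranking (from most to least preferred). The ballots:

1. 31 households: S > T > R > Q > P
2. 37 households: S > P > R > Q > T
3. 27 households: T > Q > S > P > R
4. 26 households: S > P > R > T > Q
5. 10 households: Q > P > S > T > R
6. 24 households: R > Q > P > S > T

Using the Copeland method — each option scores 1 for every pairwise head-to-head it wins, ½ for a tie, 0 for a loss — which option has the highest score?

S

P: beats T and R; loses to S and Q → score 2.
T: beats Q; loses to P, S, and R → score 1.
S: beats P, T, Q, and R → score 4.
Q: beats P; loses to T, S, and R → score 1.
R: beats T and Q; loses to P and S → score 2.
S has the best pairwise record.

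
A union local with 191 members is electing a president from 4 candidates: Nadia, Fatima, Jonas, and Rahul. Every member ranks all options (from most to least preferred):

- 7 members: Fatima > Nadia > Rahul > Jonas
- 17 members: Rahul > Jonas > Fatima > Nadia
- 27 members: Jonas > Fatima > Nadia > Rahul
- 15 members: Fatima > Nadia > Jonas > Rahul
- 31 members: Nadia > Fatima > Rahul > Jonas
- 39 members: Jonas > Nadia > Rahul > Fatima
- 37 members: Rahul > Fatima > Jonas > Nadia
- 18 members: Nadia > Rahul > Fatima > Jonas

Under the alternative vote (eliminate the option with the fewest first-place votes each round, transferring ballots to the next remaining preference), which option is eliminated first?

Round 1: Nadia 49, Fatima 22, Jonas 66, Rahul 54. Eliminate Fatima.

Fatima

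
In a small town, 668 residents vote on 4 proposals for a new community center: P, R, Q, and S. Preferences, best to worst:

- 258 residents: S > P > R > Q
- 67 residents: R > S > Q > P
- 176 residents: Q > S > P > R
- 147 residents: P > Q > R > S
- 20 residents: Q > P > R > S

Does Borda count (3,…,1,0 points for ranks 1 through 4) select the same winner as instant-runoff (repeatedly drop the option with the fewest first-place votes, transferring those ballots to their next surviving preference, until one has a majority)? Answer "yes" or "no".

Borda — scores: P 1173, R 626, Q 949, S 1260. Winner: S.
Instant-runoff — R1 P 147, R 67, Q 196, S 258 (R out); R2 P 147, Q 196, S 325 (P out); R3 Q 343, S 325 (Q winner). Winner: Q.
The two methods disagree.

no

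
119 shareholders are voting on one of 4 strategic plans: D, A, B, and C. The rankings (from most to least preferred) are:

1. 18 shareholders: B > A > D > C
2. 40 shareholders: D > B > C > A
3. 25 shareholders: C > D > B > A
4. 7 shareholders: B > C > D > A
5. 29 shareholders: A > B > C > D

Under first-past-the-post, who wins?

First-place votes: D 40, A 29, B 25, C 25.
D has the most first-place votes.

D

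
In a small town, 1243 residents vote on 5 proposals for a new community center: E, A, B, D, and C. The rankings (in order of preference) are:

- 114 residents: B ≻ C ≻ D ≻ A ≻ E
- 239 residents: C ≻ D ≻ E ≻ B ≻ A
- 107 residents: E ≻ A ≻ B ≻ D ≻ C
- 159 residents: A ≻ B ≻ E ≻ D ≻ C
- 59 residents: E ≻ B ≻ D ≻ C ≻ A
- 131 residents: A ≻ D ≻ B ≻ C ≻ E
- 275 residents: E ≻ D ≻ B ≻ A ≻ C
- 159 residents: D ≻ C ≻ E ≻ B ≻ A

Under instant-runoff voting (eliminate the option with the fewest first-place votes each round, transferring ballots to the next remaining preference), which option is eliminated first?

B

Round 1: E 441, A 290, B 114, D 159, C 239. Eliminate B.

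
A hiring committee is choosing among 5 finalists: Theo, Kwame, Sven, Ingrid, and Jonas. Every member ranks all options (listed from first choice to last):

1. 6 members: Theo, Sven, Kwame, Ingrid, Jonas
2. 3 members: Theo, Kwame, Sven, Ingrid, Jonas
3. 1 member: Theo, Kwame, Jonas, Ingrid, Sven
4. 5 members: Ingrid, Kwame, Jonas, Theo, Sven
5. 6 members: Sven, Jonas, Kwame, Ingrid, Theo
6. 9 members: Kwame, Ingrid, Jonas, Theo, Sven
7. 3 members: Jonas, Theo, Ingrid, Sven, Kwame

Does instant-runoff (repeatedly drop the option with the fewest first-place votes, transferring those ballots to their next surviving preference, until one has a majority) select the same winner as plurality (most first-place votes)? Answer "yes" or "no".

no

Instant-runoff — R1 Theo 10, Kwame 9, Sven 6, Ingrid 5, Jonas 3 (Jonas out); R2 Theo 13, Kwame 9, Sven 6, Ingrid 5 (Ingrid out); R3 Theo 13, Kwame 14, Sven 6 (Sven out); R4 Theo 13, Kwame 20 (Kwame winner). Winner: Kwame.
Plurality — first-place votes: Theo 10, Kwame 9, Sven 6, Ingrid 5, Jonas 3. Winner: Theo.
The two methods disagree.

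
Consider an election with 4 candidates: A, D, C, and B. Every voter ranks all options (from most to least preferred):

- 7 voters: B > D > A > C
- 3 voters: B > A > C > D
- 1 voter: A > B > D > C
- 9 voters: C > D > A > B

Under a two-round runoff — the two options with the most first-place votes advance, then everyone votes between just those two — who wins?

B

Round 1 first-place votes: A 1, D 0, C 9, B 10.
B and C advance.
Runoff: B is preferred to C by 11 voters; C by 9.
B wins the runoff.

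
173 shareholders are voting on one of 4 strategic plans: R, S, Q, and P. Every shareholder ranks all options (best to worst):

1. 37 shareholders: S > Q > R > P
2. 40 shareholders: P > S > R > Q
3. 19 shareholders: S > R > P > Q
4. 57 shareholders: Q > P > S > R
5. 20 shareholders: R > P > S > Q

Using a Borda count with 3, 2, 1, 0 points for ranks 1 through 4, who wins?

S

R: 37·1 + 40·1 + 19·2 + 57·0 + 20·3 = 175
S: 37·3 + 40·2 + 19·3 + 57·1 + 20·1 = 325
Q: 37·2 + 40·0 + 19·0 + 57·3 + 20·0 = 245
P: 37·0 + 40·3 + 19·1 + 57·2 + 20·2 = 293
S has the highest Borda score (325).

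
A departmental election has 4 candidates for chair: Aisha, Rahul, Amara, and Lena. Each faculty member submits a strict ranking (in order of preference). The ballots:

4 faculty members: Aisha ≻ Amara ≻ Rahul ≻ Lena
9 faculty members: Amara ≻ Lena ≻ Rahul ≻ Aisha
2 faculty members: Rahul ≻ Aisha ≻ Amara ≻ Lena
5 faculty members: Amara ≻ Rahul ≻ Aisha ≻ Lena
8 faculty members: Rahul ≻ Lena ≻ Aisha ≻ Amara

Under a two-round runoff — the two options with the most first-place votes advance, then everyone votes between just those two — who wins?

Round 1 first-place votes: Aisha 4, Rahul 10, Amara 14, Lena 0.
Amara and Rahul advance.
Runoff: Amara is preferred to Rahul by 18 voters; Rahul by 10.
Amara wins the runoff.

Amara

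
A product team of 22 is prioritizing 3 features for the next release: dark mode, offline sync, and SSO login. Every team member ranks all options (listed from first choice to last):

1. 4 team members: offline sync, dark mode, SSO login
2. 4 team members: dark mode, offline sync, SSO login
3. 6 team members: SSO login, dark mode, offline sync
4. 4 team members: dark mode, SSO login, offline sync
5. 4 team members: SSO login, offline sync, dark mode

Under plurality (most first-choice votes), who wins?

SSO login

First-place votes: dark mode 8, offline sync 4, SSO login 10.
SSO login has the most first-place votes.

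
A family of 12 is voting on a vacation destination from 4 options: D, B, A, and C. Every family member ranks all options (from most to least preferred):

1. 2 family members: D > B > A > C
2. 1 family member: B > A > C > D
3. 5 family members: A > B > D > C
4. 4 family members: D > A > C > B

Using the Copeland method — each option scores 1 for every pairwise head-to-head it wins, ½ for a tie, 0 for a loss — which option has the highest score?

D: beats C; ties B and A → score 2.
B: beats C; ties D; loses to A → score 1.5.
A: beats B and C; ties D → score 2.5.
C: loses to D, B, and A → score 0.
A has the best pairwise record.

A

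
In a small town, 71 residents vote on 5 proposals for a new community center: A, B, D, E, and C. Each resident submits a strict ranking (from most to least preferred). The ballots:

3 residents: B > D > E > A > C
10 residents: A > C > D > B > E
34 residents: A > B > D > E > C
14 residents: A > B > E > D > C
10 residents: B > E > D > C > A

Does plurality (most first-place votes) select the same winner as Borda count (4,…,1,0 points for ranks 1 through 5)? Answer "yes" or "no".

yes

Plurality — first-place votes: A 58, B 13, D 0, E 0, C 0. Winner: A.
Borda — scores: A 235, B 206, D 131, E 98, C 40. Winner: A.
The two methods agree.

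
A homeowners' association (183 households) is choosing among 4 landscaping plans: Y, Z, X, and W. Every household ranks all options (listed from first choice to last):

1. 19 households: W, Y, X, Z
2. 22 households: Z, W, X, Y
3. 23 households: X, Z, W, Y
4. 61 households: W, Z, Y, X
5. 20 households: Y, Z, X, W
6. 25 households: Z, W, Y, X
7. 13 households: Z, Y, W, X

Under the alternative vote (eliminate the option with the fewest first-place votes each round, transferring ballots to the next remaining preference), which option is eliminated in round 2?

Round 1: Y 20, Z 60, X 23, W 80. Eliminate Y.
Round 2: Z 80, X 23, W 80. Eliminate X.

X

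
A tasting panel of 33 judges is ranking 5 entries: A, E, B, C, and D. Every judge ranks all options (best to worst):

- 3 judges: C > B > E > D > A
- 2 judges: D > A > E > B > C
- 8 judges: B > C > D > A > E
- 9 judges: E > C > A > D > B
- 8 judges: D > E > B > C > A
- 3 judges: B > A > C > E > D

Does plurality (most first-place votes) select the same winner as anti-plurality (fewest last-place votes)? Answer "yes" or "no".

no

Plurality — first-place votes: A 0, E 9, B 11, C 3, D 10. Winner: B.
Anti-plurality — last-place votes: A 11, E 8, B 9, C 2, D 3. Winner: C.
The two methods disagree.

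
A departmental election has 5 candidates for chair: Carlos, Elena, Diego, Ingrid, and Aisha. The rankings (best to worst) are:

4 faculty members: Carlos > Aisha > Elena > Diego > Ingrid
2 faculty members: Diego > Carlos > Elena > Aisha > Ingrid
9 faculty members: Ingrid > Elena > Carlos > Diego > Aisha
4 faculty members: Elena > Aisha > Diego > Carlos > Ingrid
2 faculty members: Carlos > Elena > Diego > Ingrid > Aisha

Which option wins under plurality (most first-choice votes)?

Ingrid

First-place votes: Carlos 6, Elena 4, Diego 2, Ingrid 9, Aisha 0.
Ingrid has the most first-place votes.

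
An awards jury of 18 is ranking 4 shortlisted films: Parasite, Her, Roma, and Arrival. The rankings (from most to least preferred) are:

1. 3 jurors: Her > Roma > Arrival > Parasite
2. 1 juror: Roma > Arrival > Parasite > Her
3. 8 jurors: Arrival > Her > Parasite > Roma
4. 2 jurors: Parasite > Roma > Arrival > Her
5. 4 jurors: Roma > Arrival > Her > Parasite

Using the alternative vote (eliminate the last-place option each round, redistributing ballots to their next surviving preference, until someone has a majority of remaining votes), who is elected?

Roma

Round 1: Parasite 2, Her 3, Roma 5, Arrival 8. Eliminate Parasite.
Round 2: Her 3, Roma 7, Arrival 8. Eliminate Her.
Round 3: Roma 10, Arrival 8. Roma has a majority.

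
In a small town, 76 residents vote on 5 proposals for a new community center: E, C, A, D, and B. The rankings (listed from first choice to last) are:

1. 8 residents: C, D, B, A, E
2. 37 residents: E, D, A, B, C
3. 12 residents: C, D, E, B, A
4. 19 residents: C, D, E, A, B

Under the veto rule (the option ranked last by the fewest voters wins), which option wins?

Last-place votes: E 8, C 37, A 12, D 0, B 19.
D is ranked last by the fewest voters, so D wins.

D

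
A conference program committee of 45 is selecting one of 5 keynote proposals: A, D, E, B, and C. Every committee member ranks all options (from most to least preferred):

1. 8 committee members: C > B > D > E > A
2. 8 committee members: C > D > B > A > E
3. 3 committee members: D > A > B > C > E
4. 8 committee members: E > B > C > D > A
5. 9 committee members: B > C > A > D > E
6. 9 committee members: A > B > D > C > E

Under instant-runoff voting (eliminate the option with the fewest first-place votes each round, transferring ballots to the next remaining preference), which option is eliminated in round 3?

Round 1: A 9, D 3, E 8, B 9, C 16. Eliminate D.
Round 2: A 12, E 8, B 9, C 16. Eliminate E.
Round 3: A 12, B 17, C 16. Eliminate A.

A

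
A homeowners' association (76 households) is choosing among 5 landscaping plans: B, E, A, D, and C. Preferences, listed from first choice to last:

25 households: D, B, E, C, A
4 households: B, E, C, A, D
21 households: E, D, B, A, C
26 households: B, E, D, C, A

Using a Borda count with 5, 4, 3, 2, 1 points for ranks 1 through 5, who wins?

B: 25·4 + 4·5 + 21·3 + 26·5 = 313
E: 25·3 + 4·4 + 21·5 + 26·4 = 300
A: 25·1 + 4·2 + 21·2 + 26·1 = 101
D: 25·5 + 4·1 + 21·4 + 26·3 = 291
C: 25·2 + 4·3 + 21·1 + 26·2 = 135
B has the highest Borda score (313).

B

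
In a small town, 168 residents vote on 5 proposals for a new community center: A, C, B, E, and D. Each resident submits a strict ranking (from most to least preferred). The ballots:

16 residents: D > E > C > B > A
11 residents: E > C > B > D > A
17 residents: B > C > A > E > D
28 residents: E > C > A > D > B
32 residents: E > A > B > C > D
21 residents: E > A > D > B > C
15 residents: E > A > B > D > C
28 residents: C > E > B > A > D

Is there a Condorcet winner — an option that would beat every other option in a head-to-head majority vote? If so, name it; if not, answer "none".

E

E vs A: 151–17 for E.
E vs C: 123–45 for E.
E vs B: 151–17 for E.
E vs D: 152–16 for E.
E beats every other option head-to-head.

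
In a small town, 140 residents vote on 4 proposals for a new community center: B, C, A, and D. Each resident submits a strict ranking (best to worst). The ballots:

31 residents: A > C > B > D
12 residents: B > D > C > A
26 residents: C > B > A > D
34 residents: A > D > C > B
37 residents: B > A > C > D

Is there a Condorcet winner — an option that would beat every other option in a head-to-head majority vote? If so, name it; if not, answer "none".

Checking pairwise contests:
C beats B 91–49.
A beats C 102–38.
B beats A 75–65.
B beats D 106–34.
Every option loses at least one head-to-head, so there is no Condorcet winner.

none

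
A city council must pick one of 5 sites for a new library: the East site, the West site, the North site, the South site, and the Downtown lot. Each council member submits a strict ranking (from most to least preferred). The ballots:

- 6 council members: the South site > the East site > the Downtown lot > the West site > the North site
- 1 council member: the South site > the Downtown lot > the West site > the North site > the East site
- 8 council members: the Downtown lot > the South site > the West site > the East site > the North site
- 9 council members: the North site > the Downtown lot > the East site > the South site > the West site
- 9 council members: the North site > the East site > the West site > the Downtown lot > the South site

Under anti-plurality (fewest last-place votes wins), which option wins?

the Downtown lot

Last-place votes: the East site 1, the West site 9, the North site 14, the South site 9, the Downtown lot 0.
the Downtown lot is ranked last by the fewest voters, so the Downtown lot wins.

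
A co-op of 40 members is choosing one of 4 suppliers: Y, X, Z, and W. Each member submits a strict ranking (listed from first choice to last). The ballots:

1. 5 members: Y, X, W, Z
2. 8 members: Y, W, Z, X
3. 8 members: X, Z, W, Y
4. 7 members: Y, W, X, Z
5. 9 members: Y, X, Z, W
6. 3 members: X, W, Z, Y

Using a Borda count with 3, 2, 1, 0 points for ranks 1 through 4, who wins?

Y

Y: 5·3 + 8·3 + 8·0 + 7·3 + 9·3 + 3·0 = 87
X: 5·2 + 8·0 + 8·3 + 7·1 + 9·2 + 3·3 = 68
Z: 5·0 + 8·1 + 8·2 + 7·0 + 9·1 + 3·1 = 36
W: 5·1 + 8·2 + 8·1 + 7·2 + 9·0 + 3·2 = 49
Y has the highest Borda score (87).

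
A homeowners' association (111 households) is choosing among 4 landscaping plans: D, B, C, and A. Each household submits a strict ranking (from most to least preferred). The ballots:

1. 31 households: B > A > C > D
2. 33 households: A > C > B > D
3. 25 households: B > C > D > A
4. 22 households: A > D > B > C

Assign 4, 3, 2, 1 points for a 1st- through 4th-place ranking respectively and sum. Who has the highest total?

D: 31·1 + 33·1 + 25·2 + 22·3 = 180
B: 31·4 + 33·2 + 25·4 + 22·2 = 334
C: 31·2 + 33·3 + 25·3 + 22·1 = 258
A: 31·3 + 33·4 + 25·1 + 22·4 = 338
A has the highest Borda score (338).

A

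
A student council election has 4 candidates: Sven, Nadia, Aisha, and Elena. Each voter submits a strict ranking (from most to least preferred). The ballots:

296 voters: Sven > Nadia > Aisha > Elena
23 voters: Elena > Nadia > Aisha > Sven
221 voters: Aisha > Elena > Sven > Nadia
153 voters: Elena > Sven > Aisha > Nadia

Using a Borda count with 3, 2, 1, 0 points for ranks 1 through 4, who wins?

Sven

Sven: 296·3 + 23·0 + 221·1 + 153·2 = 1415
Nadia: 296·2 + 23·2 + 221·0 + 153·0 = 638
Aisha: 296·1 + 23·1 + 221·3 + 153·1 = 1135
Elena: 296·0 + 23·3 + 221·2 + 153·3 = 970
Sven has the highest Borda score (1415).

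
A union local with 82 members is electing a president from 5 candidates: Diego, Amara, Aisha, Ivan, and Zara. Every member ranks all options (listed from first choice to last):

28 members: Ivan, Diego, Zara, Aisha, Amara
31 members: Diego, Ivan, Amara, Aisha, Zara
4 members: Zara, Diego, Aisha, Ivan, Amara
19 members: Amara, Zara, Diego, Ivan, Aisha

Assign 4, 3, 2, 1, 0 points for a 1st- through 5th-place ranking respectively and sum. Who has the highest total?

Diego

Diego: 28·3 + 31·4 + 4·3 + 19·2 = 258
Amara: 28·0 + 31·2 + 4·0 + 19·4 = 138
Aisha: 28·1 + 31·1 + 4·2 + 19·0 = 67
Ivan: 28·4 + 31·3 + 4·1 + 19·1 = 228
Zara: 28·2 + 31·0 + 4·4 + 19·3 = 129
Diego has the highest Borda score (258).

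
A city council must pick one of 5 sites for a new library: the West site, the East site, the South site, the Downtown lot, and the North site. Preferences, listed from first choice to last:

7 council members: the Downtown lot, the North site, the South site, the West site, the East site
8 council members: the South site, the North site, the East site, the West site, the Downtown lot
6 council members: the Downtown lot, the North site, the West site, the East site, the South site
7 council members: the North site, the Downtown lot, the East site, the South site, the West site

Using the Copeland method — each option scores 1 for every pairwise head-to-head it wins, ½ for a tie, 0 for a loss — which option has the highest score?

the West site: loses to the East site, the South site, the Downtown lot, and the North site → score 0.
the East site: beats the West site; loses to the South site, the Downtown lot, and the North site → score 1.
the South site: beats the West site and the East site; loses to the Downtown lot and the North site → score 2.
the Downtown lot: beats the West site, the East site, and the South site; loses to the North site → score 3.
the North site: beats the West site, the East site, the South site, and the Downtown lot → score 4.
the North site has the best pairwise record.

the North site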